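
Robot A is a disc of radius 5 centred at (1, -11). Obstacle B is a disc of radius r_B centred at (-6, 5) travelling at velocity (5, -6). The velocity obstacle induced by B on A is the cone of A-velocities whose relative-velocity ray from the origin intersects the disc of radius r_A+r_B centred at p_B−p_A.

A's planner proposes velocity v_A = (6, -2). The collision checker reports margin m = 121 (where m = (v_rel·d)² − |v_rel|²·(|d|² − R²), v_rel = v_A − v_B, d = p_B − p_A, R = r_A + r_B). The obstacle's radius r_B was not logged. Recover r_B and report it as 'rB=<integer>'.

m = 121
d = (-7, 16);  v_rel = (1, 4),  |v_rel|² = 17
v_rel×d = (1)·(16) − (4)·(-7) = 44
since m = R²·17 − 44²:  R² = (1936 + 121) / 17 = 121
R = √121 = 11  ⇒  r_B = 11 − 5 = 6

rB=6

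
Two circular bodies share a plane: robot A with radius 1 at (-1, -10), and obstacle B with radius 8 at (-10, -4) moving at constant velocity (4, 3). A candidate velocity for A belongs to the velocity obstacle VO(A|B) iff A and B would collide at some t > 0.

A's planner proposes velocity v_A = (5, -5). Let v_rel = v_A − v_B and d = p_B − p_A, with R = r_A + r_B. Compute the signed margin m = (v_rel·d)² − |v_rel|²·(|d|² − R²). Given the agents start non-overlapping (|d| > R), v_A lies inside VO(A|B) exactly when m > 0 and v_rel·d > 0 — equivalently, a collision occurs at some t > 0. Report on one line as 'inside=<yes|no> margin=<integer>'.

d = (-9, 6),  |d|² = 117;  R = 1+8 = 9,  c = 117−9² = 36
v_rel = (1, -8),  |v_rel|² = 65;  v_rel·d = (1)·(-9) + (-8)·(6) = -57
65·t² + 114·t + 36 = 0  ⇒  m = (-57)² − 65·36 = 909
m = 909 > 0,  v_rel·d = -57 < 0  ⇒  outside

inside=no margin=909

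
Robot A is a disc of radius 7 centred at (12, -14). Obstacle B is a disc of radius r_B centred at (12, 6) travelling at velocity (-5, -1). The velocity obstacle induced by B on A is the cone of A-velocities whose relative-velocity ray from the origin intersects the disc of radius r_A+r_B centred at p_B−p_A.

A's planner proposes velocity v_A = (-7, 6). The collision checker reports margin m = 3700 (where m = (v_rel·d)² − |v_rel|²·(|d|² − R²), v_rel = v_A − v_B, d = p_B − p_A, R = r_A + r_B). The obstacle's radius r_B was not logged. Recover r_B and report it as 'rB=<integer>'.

m = 3700
d = (0, 20);  v_rel = (-2, 7),  |v_rel|² = 53
v_rel×d = (-2)·(20) − (7)·(0) = -40
since m = R²·53 − (-40)²:  R² = (1600 + 3700) / 53 = 100
R = √100 = 10  ⇒  r_B = 10 − 7 = 3

rB=3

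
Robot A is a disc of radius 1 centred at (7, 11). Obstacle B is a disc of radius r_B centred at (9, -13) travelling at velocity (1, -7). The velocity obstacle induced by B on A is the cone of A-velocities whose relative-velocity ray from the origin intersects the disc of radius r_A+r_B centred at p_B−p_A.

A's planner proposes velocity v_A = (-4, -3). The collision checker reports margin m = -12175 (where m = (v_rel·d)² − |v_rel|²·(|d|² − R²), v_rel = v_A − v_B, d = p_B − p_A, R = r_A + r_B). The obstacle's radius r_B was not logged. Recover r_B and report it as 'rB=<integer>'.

m = -12175
d = (2, -24);  v_rel = (-5, 4),  |v_rel|² = 41
v_rel×d = (-5)·(-24) − (4)·(2) = 112
since m = R²·41 − 112²:  R² = (12544 + -12175) / 41 = 9
R = √9 = 3  ⇒  r_B = 3 − 1 = 2

rB=2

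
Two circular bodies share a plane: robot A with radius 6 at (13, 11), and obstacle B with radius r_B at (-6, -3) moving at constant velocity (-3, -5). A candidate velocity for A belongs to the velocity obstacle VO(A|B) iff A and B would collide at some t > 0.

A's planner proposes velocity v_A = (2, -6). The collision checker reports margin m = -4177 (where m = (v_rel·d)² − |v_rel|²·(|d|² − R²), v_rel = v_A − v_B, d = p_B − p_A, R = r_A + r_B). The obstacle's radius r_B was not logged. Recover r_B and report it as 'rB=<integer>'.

m = -4177
d = (-19, -14);  v_rel = (5, -1),  |v_rel|² = 26
v_rel×d = (5)·(-14) − (-1)·(-19) = -89
since m = R²·26 − (-89)²:  R² = (7921 + -4177) / 26 = 144
R = √144 = 12  ⇒  r_B = 12 − 6 = 6

rB=6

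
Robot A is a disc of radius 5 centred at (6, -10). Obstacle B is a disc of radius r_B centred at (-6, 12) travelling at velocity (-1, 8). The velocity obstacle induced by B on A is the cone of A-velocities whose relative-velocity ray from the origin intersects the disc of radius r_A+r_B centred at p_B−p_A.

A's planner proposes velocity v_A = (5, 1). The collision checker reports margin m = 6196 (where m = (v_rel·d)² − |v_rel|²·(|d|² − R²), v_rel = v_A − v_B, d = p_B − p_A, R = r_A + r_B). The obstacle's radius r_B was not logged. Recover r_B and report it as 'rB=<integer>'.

m = 6196
d = (-12, 22);  v_rel = (6, -7),  |v_rel|² = 85
v_rel×d = (6)·(22) − (-7)·(-12) = 48
since m = R²·85 − 48²:  R² = (2304 + 6196) / 85 = 100
R = √100 = 10  ⇒  r_B = 10 − 5 = 5

rB=5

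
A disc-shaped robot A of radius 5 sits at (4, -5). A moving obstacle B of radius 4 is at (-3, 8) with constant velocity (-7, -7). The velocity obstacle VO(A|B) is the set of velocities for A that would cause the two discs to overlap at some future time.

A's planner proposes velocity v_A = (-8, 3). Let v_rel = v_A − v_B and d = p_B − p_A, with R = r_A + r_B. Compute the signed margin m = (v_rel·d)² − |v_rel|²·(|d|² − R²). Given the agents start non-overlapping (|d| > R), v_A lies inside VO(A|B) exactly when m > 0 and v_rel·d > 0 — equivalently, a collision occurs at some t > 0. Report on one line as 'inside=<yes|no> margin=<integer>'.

d = (-7, 13),  |d|² = 218;  R = 5+4 = 9,  c = 218−9² = 137
v_rel = (-1, 10),  |v_rel|² = 101;  v_rel·d = (-1)·(-7) + (10)·(13) = 137
101·t² − 274·t + 137 = 0  ⇒  m = 137² − 101·137 = 4932
m = 4932 > 0,  v_rel·d = 137 > 0  ⇒  inside

inside=yes margin=4932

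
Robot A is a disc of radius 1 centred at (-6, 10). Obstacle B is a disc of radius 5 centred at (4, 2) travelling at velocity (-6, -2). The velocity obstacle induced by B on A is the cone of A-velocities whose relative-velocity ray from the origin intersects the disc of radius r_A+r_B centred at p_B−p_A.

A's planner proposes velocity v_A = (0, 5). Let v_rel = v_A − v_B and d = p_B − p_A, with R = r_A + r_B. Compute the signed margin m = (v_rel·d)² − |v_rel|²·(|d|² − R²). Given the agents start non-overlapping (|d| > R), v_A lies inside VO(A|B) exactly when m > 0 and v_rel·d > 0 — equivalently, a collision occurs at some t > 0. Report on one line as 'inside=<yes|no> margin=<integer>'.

d = (10, -8),  |d|² = 164;  R = 1+5 = 6,  c = 164−6² = 128
v_rel = (6, 7),  |v_rel|² = 85;  v_rel·d = (6)·(10) + (7)·(-8) = 4
85·t² − 8·t + 128 = 0  ⇒  m = 4² − 85·128 = -10864
m = -10864 < 0,  v_rel·d = 4 > 0  ⇒  outside

inside=no margin=-10864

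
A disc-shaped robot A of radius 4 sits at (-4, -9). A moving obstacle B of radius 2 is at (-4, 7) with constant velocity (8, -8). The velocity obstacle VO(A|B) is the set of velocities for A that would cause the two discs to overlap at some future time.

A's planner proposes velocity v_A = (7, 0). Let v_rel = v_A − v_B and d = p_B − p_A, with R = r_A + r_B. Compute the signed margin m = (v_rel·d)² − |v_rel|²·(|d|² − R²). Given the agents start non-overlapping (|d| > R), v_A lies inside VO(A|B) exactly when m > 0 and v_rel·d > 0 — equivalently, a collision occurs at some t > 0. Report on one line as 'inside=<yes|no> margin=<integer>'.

d = (0, 16),  |d|² = 256;  R = 4+2 = 6,  c = 256−6² = 220
v_rel = (-1, 8),  |v_rel|² = 65;  v_rel·d = (-1)·(0) + (8)·(16) = 128
65·t² − 256·t + 220 = 0  ⇒  m = 128² − 65·220 = 2084
m = 2084 > 0,  v_rel·d = 128 > 0  ⇒  inside

inside=yes margin=2084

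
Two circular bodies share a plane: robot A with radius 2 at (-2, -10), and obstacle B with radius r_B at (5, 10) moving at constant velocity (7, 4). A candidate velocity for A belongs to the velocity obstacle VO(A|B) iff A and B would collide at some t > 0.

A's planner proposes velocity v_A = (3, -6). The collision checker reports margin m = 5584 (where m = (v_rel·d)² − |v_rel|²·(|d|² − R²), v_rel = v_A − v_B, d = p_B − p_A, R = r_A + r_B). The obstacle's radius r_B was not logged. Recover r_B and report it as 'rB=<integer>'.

m = 5584
d = (7, 20);  v_rel = (-4, -10),  |v_rel|² = 116
v_rel×d = (-4)·(20) − (-10)·(7) = -10
since m = R²·116 − (-10)²:  R² = (100 + 5584) / 116 = 49
R = √49 = 7  ⇒  r_B = 7 − 2 = 5

rB=5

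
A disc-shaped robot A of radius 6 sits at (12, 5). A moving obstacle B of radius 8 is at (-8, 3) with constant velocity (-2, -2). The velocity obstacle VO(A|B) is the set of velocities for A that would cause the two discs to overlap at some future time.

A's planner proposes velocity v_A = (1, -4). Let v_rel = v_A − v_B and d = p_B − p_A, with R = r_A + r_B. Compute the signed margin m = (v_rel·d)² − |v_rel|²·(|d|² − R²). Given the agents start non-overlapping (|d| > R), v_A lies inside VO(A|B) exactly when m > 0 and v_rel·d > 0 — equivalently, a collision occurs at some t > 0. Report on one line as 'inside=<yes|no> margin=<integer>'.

d = (-20, -2),  |d|² = 404;  R = 6+8 = 14,  c = 404−14² = 208
v_rel = (3, -2),  |v_rel|² = 13;  v_rel·d = (3)·(-20) + (-2)·(-2) = -56
13·t² + 112·t + 208 = 0  ⇒  m = (-56)² − 13·208 = 432
m = 432 > 0,  v_rel·d = -56 < 0  ⇒  outside

inside=no margin=432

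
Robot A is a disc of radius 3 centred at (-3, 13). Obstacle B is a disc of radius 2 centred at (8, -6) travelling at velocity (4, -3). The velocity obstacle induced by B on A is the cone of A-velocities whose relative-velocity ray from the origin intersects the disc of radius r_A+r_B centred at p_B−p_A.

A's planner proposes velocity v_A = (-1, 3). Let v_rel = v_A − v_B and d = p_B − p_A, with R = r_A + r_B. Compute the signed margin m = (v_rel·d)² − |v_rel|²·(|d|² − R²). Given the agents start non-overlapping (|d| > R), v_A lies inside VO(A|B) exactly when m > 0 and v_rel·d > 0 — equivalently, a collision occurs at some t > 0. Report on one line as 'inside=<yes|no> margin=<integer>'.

d = (11, -19),  |d|² = 482;  R = 3+2 = 5,  c = 482−5² = 457
v_rel = (-5, 6),  |v_rel|² = 61;  v_rel·d = (-5)·(11) + (6)·(-19) = -169
61·t² + 338·t + 457 = 0  ⇒  m = (-169)² − 61·457 = 684
m = 684 > 0,  v_rel·d = -169 < 0  ⇒  outside

inside=no margin=684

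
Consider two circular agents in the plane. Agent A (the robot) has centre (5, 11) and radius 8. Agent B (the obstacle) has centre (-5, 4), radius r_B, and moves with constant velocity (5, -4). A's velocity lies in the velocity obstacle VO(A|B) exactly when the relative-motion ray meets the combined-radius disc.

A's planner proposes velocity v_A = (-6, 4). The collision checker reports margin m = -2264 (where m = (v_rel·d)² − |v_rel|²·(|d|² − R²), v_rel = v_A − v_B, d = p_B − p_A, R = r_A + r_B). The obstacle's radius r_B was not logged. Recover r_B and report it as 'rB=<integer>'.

m = -2264
d = (-10, -7);  v_rel = (-11, 8),  |v_rel|² = 185
v_rel×d = (-11)·(-7) − (8)·(-10) = 157
since m = R²·185 − 157²:  R² = (24649 + -2264) / 185 = 121
R = √121 = 11  ⇒  r_B = 11 − 8 = 3

rB=3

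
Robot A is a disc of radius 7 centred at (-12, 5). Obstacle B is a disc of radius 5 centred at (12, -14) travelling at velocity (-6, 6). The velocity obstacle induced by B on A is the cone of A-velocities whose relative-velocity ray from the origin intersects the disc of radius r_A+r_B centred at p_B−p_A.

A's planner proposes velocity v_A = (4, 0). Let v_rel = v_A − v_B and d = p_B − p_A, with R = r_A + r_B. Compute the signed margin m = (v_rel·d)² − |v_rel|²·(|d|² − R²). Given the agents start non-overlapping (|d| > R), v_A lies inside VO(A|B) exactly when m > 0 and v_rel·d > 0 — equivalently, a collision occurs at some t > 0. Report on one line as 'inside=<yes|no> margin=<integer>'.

d = (24, -19),  |d|² = 937;  R = 7+5 = 12,  c = 937−12² = 793
v_rel = (10, -6),  |v_rel|² = 136;  v_rel·d = (10)·(24) + (-6)·(-19) = 354
136·t² − 708·t + 793 = 0  ⇒  m = 354² − 136·793 = 17468
m = 17468 > 0,  v_rel·d = 354 > 0  ⇒  inside

inside=yes margin=17468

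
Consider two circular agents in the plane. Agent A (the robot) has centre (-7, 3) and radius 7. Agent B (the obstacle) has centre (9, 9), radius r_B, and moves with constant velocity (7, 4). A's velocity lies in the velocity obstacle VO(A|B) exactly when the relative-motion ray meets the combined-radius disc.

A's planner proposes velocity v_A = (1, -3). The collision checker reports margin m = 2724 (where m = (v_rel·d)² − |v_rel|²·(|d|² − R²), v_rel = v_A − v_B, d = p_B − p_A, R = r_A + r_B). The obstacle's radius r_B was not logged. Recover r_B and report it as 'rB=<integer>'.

m = 2724
d = (16, 6);  v_rel = (-6, -7),  |v_rel|² = 85
v_rel×d = (-6)·(6) − (-7)·(16) = 76
since m = R²·85 − 76²:  R² = (5776 + 2724) / 85 = 100
R = √100 = 10  ⇒  r_B = 10 − 7 = 3

rB=3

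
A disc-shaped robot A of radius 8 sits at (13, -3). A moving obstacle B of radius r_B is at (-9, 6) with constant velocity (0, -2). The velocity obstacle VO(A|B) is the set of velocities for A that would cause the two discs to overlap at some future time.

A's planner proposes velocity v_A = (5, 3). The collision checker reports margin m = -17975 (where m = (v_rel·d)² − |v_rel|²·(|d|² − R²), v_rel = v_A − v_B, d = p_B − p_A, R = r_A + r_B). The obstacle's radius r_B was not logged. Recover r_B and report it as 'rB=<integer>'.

m = -17975
d = (-22, 9);  v_rel = (5, 5),  |v_rel|² = 50
v_rel×d = (5)·(9) − (5)·(-22) = 155
since m = R²·50 − 155²:  R² = (24025 + -17975) / 50 = 121
R = √121 = 11  ⇒  r_B = 11 − 8 = 3

rB=3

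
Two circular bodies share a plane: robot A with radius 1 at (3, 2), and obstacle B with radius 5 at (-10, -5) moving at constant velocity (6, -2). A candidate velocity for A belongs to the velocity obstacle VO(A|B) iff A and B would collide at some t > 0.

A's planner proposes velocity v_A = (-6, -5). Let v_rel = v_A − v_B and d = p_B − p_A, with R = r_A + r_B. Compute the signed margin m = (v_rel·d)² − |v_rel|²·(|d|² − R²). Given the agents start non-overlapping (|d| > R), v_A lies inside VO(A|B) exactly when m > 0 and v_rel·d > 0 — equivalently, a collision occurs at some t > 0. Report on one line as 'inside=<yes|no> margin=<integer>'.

d = (-13, -7),  |d|² = 218;  R = 1+5 = 6,  c = 218−6² = 182
v_rel = (-12, -3),  |v_rel|² = 153;  v_rel·d = (-12)·(-13) + (-3)·(-7) = 177
153·t² − 354·t + 182 = 0  ⇒  m = 177² − 153·182 = 3483
m = 3483 > 0,  v_rel·d = 177 > 0  ⇒  inside

inside=yes margin=3483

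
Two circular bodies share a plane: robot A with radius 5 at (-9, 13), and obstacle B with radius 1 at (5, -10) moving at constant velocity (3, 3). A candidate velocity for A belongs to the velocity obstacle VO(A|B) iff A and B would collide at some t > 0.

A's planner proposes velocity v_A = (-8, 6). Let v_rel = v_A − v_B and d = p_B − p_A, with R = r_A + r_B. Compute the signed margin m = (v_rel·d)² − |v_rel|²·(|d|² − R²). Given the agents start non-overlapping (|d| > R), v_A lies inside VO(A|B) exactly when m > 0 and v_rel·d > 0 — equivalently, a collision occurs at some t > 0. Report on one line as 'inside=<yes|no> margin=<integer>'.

d = (14, -23),  |d|² = 725;  R = 5+1 = 6,  c = 725−6² = 689
v_rel = (-11, 3),  |v_rel|² = 130;  v_rel·d = (-11)·(14) + (3)·(-23) = -223
130·t² + 446·t + 689 = 0  ⇒  m = (-223)² − 130·689 = -39841
m = -39841 < 0,  v_rel·d = -223 < 0  ⇒  outside

inside=no margin=-39841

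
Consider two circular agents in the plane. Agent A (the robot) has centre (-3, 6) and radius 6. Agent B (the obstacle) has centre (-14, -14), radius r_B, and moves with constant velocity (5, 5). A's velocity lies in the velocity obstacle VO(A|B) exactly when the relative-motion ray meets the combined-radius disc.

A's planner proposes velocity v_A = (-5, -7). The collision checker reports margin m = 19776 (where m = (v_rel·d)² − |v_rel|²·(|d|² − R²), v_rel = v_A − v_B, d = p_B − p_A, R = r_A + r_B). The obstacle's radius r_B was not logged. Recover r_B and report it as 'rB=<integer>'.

m = 19776
d = (-11, -20);  v_rel = (-10, -12),  |v_rel|² = 244
v_rel×d = (-10)·(-20) − (-12)·(-11) = 68
since m = R²·244 − 68²:  R² = (4624 + 19776) / 244 = 100
R = √100 = 10  ⇒  r_B = 10 − 6 = 4

rB=4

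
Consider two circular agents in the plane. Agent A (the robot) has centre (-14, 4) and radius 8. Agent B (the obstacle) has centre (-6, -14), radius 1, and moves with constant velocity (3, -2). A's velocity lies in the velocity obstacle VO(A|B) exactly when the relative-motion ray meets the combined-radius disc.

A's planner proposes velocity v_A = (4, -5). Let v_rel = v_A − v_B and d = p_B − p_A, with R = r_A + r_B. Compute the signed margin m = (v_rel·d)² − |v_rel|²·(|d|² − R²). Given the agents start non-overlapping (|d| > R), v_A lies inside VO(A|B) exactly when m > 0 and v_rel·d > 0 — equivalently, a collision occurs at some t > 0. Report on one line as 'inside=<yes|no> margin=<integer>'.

d = (8, -18),  |d|² = 388;  R = 8+1 = 9,  c = 388−9² = 307
v_rel = (1, -3),  |v_rel|² = 10;  v_rel·d = (1)·(8) + (-3)·(-18) = 62
10·t² − 124·t + 307 = 0  ⇒  m = 62² − 10·307 = 774
m = 774 > 0,  v_rel·d = 62 > 0  ⇒  inside

inside=yes margin=774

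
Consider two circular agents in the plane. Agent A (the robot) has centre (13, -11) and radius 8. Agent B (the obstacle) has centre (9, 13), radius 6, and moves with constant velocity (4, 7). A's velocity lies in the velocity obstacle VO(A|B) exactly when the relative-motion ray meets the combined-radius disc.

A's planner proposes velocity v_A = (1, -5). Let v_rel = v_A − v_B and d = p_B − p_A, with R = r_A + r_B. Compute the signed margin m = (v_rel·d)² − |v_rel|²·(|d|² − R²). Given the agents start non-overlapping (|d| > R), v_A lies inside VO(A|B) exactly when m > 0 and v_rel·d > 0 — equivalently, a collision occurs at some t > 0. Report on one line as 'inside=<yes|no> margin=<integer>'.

d = (-4, 24),  |d|² = 592;  R = 8+6 = 14,  c = 592−14² = 396
v_rel = (-3, -12),  |v_rel|² = 153;  v_rel·d = (-3)·(-4) + (-12)·(24) = -276
153·t² + 552·t + 396 = 0  ⇒  m = (-276)² − 153·396 = 15588
m = 15588 > 0,  v_rel·d = -276 < 0  ⇒  outside

inside=no margin=15588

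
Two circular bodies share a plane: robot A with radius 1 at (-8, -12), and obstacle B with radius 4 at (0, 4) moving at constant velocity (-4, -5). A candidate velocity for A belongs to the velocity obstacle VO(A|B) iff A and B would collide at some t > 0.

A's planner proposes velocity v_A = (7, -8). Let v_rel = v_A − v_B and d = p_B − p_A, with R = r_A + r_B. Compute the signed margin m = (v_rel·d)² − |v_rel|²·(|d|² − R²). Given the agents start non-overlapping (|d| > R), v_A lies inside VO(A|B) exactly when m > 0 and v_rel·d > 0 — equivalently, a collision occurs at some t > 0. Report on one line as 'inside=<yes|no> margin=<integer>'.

d = (8, 16),  |d|² = 320;  R = 1+4 = 5,  c = 320−5² = 295
v_rel = (11, -3),  |v_rel|² = 130;  v_rel·d = (11)·(8) + (-3)·(16) = 40
130·t² − 80·t + 295 = 0  ⇒  m = 40² − 130·295 = -36750
m = -36750 < 0,  v_rel·d = 40 > 0  ⇒  outside

inside=no margin=-36750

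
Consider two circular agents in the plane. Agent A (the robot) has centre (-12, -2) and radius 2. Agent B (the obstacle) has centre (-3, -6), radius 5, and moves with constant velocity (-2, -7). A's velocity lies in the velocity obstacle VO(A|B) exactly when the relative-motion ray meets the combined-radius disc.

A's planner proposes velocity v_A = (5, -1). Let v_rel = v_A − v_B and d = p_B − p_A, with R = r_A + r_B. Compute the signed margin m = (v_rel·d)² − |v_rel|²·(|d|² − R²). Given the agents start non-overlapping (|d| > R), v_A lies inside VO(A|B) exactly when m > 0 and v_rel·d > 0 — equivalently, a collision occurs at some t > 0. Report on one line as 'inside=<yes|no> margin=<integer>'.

d = (9, -4),  |d|² = 97;  R = 2+5 = 7,  c = 97−7² = 48
v_rel = (7, 6),  |v_rel|² = 85;  v_rel·d = (7)·(9) + (6)·(-4) = 39
85·t² − 78·t + 48 = 0  ⇒  m = 39² − 85·48 = -2559
m = -2559 < 0,  v_rel·d = 39 > 0  ⇒  outside

inside=no margin=-2559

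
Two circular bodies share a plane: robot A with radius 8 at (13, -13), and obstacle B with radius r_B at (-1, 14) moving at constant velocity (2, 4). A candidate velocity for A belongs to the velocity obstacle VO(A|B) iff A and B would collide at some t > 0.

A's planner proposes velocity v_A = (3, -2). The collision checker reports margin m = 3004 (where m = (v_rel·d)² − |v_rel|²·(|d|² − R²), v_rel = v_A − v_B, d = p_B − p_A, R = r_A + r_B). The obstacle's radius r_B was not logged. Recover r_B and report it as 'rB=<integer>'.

m = 3004
d = (-14, 27);  v_rel = (1, -6),  |v_rel|² = 37
v_rel×d = (1)·(27) − (-6)·(-14) = -57
since m = R²·37 − (-57)²:  R² = (3249 + 3004) / 37 = 169
R = √169 = 13  ⇒  r_B = 13 − 8 = 5

rB=5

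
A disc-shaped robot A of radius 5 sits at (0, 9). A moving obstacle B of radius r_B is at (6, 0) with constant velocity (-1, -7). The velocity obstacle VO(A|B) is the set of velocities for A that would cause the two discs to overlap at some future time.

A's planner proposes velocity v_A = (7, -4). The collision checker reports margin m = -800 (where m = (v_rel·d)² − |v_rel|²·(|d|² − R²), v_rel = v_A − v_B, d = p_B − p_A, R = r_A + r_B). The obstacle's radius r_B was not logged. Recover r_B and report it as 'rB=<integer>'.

m = -800
d = (6, -9);  v_rel = (8, 3),  |v_rel|² = 73
v_rel×d = (8)·(-9) − (3)·(6) = -90
since m = R²·73 − (-90)²:  R² = (8100 + -800) / 73 = 100
R = √100 = 10  ⇒  r_B = 10 − 5 = 5

rB=5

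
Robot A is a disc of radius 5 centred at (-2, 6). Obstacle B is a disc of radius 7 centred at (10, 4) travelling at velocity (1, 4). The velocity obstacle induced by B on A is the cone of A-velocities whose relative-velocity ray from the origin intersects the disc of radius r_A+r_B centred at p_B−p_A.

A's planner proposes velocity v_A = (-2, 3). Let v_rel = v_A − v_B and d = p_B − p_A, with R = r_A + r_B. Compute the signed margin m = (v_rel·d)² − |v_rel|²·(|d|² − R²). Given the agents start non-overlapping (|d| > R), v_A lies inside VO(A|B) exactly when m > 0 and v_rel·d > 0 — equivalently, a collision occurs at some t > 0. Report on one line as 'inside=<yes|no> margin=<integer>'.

d = (12, -2),  |d|² = 148;  R = 5+7 = 12,  c = 148−12² = 4
v_rel = (-3, -1),  |v_rel|² = 10;  v_rel·d = (-3)·(12) + (-1)·(-2) = -34
10·t² + 68·t + 4 = 0  ⇒  m = (-34)² − 10·4 = 1116
m = 1116 > 0,  v_rel·d = -34 < 0  ⇒  outside

inside=no margin=1116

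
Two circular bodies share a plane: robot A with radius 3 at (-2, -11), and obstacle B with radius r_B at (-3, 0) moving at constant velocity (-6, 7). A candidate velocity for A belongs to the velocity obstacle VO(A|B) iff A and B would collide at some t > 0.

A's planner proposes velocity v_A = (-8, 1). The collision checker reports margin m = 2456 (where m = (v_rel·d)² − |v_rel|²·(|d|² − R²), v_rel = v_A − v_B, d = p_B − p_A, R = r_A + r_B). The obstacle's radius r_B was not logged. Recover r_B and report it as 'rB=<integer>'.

m = 2456
d = (-1, 11);  v_rel = (-2, -6),  |v_rel|² = 40
v_rel×d = (-2)·(11) − (-6)·(-1) = -28
since m = R²·40 − (-28)²:  R² = (784 + 2456) / 40 = 81
R = √81 = 9  ⇒  r_B = 9 − 3 = 6

rB=6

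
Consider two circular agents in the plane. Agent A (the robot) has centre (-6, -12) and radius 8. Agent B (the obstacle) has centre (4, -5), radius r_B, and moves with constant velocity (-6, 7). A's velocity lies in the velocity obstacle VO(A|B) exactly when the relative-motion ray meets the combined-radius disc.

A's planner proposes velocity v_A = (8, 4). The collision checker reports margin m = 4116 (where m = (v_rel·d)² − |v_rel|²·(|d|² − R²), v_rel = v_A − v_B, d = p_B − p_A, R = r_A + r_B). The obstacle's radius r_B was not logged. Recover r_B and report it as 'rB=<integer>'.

m = 4116
d = (10, 7);  v_rel = (14, -3),  |v_rel|² = 205
v_rel×d = (14)·(7) − (-3)·(10) = 128
since m = R²·205 − 128²:  R² = (16384 + 4116) / 205 = 100
R = √100 = 10  ⇒  r_B = 10 − 8 = 2

rB=2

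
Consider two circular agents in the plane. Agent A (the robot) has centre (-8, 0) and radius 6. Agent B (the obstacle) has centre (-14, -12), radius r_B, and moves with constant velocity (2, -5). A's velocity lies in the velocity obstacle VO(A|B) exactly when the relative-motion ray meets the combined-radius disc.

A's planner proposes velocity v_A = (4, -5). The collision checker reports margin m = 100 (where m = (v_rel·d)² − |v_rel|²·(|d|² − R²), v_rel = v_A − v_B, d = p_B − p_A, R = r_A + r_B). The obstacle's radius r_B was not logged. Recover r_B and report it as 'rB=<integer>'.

m = 100
d = (-6, -12);  v_rel = (2, 0),  |v_rel|² = 4
v_rel×d = (2)·(-12) − (0)·(-6) = -24
since m = R²·4 − (-24)²:  R² = (576 + 100) / 4 = 169
R = √169 = 13  ⇒  r_B = 13 − 6 = 7

rB=7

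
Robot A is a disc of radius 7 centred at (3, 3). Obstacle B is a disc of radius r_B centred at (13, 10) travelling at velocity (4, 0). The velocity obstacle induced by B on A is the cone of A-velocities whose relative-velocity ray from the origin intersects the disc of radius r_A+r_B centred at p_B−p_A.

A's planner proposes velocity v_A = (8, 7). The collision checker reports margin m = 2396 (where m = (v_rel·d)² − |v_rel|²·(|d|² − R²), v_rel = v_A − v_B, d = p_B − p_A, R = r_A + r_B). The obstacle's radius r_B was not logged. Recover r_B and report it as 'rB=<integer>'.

m = 2396
d = (10, 7);  v_rel = (4, 7),  |v_rel|² = 65
v_rel×d = (4)·(7) − (7)·(10) = -42
since m = R²·65 − (-42)²:  R² = (1764 + 2396) / 65 = 64
R = √64 = 8  ⇒  r_B = 8 − 7 = 1

rB=1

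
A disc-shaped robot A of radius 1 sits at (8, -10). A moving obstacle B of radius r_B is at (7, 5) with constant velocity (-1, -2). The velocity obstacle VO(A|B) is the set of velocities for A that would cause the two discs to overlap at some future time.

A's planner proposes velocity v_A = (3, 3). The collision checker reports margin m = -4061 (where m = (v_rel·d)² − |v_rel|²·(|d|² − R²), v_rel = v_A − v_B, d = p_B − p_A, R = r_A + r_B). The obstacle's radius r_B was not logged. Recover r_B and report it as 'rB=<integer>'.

m = -4061
d = (-1, 15);  v_rel = (4, 5),  |v_rel|² = 41
v_rel×d = (4)·(15) − (5)·(-1) = 65
since m = R²·41 − 65²:  R² = (4225 + -4061) / 41 = 4
R = √4 = 2  ⇒  r_B = 2 − 1 = 1

rB=1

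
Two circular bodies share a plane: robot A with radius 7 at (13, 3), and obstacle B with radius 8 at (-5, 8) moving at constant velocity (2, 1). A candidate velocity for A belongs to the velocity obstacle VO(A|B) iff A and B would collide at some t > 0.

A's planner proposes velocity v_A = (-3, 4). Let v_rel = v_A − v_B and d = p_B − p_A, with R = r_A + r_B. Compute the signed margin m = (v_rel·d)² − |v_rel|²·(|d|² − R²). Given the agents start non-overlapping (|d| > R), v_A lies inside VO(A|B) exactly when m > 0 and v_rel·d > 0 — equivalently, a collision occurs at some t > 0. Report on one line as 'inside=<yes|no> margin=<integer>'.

d = (-18, 5),  |d|² = 349;  R = 7+8 = 15,  c = 349−15² = 124
v_rel = (-5, 3),  |v_rel|² = 34;  v_rel·d = (-5)·(-18) + (3)·(5) = 105
34·t² − 210·t + 124 = 0  ⇒  m = 105² − 34·124 = 6809
m = 6809 > 0,  v_rel·d = 105 > 0  ⇒  inside

inside=yes margin=6809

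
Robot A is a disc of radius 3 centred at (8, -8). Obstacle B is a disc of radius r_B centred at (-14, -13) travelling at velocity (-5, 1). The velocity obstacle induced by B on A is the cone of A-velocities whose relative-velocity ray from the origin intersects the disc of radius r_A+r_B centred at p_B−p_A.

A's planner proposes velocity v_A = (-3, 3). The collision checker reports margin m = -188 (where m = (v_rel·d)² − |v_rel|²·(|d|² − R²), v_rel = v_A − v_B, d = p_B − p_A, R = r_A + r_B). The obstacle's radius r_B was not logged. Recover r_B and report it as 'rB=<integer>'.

m = -188
d = (-22, -5);  v_rel = (2, 2),  |v_rel|² = 8
v_rel×d = (2)·(-5) − (2)·(-22) = 34
since m = R²·8 − 34²:  R² = (1156 + -188) / 8 = 121
R = √121 = 11  ⇒  r_B = 11 − 3 = 8

rB=8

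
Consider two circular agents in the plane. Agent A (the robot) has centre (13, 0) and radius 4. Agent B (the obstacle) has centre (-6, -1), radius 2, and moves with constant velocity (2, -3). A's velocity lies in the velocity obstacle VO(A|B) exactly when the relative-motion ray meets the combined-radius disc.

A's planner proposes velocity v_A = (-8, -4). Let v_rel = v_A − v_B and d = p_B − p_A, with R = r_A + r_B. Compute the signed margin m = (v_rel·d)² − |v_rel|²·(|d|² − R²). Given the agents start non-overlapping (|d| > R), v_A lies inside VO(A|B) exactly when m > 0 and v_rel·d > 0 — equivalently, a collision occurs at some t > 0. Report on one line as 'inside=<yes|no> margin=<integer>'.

d = (-19, -1),  |d|² = 362;  R = 4+2 = 6,  c = 362−6² = 326
v_rel = (-10, -1),  |v_rel|² = 101;  v_rel·d = (-10)·(-19) + (-1)·(-1) = 191
101·t² − 382·t + 326 = 0  ⇒  m = 191² − 101·326 = 3555
m = 3555 > 0,  v_rel·d = 191 > 0  ⇒  inside

inside=yes margin=3555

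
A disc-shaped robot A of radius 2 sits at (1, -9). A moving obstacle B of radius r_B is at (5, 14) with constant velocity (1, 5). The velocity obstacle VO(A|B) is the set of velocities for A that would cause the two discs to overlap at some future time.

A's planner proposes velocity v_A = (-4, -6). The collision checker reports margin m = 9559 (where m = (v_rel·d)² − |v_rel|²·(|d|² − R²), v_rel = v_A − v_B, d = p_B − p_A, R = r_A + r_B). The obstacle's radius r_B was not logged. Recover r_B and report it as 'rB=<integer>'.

m = 9559
d = (4, 23);  v_rel = (-5, -11),  |v_rel|² = 146
v_rel×d = (-5)·(23) − (-11)·(4) = -71
since m = R²·146 − (-71)²:  R² = (5041 + 9559) / 146 = 100
R = √100 = 10  ⇒  r_B = 10 − 2 = 8

rB=8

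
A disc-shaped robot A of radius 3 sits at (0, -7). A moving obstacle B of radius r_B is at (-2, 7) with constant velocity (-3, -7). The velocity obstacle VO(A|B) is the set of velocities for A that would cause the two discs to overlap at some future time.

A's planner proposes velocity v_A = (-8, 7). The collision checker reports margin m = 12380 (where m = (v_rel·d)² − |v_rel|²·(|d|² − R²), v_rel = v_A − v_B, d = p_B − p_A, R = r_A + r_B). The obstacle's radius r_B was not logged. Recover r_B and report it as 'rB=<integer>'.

m = 12380
d = (-2, 14);  v_rel = (-5, 14),  |v_rel|² = 221
v_rel×d = (-5)·(14) − (14)·(-2) = -42
since m = R²·221 − (-42)²:  R² = (1764 + 12380) / 221 = 64
R = √64 = 8  ⇒  r_B = 8 − 3 = 5

rB=5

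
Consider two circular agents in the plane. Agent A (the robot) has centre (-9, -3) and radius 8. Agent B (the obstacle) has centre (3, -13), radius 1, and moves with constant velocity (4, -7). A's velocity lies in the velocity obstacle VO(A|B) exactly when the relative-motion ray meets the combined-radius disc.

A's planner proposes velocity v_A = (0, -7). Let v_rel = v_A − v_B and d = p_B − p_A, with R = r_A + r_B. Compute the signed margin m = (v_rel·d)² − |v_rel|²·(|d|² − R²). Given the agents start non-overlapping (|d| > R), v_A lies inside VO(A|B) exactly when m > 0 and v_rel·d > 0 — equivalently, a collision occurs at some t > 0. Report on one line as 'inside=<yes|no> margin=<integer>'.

d = (12, -10),  |d|² = 244;  R = 8+1 = 9,  c = 244−9² = 163
v_rel = (-4, 0),  |v_rel|² = 16;  v_rel·d = (-4)·(12) + (0)·(-10) = -48
16·t² + 96·t + 163 = 0  ⇒  m = (-48)² − 16·163 = -304
m = -304 < 0,  v_rel·d = -48 < 0  ⇒  outside

inside=no margin=-304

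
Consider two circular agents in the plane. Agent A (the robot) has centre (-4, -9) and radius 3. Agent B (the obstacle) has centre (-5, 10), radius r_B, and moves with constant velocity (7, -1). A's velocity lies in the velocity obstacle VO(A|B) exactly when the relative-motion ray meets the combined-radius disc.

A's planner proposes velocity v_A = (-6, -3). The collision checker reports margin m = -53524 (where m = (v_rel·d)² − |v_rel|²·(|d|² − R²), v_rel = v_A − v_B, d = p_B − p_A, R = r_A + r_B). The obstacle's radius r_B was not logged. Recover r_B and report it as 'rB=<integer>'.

m = -53524
d = (-1, 19);  v_rel = (-13, -2),  |v_rel|² = 173
v_rel×d = (-13)·(19) − (-2)·(-1) = -249
since m = R²·173 − (-249)²:  R² = (62001 + -53524) / 173 = 49
R = √49 = 7  ⇒  r_B = 7 − 3 = 4

rB=4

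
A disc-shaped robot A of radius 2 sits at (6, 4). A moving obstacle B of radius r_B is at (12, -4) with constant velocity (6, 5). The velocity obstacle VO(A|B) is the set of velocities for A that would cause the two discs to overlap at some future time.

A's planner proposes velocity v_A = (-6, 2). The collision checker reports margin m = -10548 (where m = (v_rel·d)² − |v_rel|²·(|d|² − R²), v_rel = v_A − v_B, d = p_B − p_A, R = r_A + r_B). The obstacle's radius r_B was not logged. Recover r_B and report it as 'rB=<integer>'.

m = -10548
d = (6, -8);  v_rel = (-12, -3),  |v_rel|² = 153
v_rel×d = (-12)·(-8) − (-3)·(6) = 114
since m = R²·153 − 114²:  R² = (12996 + -10548) / 153 = 16
R = √16 = 4  ⇒  r_B = 4 − 2 = 2

rB=2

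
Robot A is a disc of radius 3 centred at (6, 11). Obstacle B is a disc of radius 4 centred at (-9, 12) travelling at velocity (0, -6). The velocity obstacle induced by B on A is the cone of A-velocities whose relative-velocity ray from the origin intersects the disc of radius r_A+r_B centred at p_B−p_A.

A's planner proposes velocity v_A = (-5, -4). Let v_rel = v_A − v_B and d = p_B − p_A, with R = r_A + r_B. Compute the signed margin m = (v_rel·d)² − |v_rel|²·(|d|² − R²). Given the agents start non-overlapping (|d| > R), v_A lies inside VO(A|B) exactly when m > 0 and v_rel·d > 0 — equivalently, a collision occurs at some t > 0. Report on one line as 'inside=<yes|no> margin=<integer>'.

d = (-15, 1),  |d|² = 226;  R = 3+4 = 7,  c = 226−7² = 177
v_rel = (-5, 2),  |v_rel|² = 29;  v_rel·d = (-5)·(-15) + (2)·(1) = 77
29·t² − 154·t + 177 = 0  ⇒  m = 77² − 29·177 = 796
m = 796 > 0,  v_rel·d = 77 > 0  ⇒  inside

inside=yes margin=796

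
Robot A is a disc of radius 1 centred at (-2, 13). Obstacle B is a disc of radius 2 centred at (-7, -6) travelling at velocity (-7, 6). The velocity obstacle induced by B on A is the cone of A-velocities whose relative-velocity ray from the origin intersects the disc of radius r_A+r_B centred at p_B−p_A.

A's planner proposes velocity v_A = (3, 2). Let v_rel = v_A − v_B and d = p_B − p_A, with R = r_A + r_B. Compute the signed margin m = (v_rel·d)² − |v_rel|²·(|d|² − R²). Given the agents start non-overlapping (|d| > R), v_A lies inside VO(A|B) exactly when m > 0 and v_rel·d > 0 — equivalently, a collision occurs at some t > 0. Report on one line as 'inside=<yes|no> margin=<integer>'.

d = (-5, -19),  |d|² = 386;  R = 1+2 = 3,  c = 386−3² = 377
v_rel = (10, -4),  |v_rel|² = 116;  v_rel·d = (10)·(-5) + (-4)·(-19) = 26
116·t² − 52·t + 377 = 0  ⇒  m = 26² − 116·377 = -43056
m = -43056 < 0,  v_rel·d = 26 > 0  ⇒  outside

inside=no margin=-43056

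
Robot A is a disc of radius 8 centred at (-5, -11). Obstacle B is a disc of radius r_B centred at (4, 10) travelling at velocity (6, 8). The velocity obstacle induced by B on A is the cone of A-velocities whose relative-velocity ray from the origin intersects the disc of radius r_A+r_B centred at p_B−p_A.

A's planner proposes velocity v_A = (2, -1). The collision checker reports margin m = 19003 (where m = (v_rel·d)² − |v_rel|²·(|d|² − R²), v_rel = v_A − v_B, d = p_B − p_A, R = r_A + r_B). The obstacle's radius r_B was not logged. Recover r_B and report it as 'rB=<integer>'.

m = 19003
d = (9, 21);  v_rel = (-4, -9),  |v_rel|² = 97
v_rel×d = (-4)·(21) − (-9)·(9) = -3
since m = R²·97 − (-3)²:  R² = (9 + 19003) / 97 = 196
R = √196 = 14  ⇒  r_B = 14 − 8 = 6

rB=6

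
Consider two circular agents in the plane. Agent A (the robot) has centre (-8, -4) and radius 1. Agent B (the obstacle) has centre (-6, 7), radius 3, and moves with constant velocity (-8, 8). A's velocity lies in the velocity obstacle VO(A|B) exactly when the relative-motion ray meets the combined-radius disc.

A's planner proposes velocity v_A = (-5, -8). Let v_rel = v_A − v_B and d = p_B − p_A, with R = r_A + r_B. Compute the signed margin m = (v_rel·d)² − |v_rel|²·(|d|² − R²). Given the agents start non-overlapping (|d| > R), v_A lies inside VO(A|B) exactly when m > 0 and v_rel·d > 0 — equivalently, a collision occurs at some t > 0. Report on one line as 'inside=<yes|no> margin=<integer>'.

d = (2, 11),  |d|² = 125;  R = 1+3 = 4,  c = 125−4² = 109
v_rel = (3, -16),  |v_rel|² = 265;  v_rel·d = (3)·(2) + (-16)·(11) = -170
265·t² + 340·t + 109 = 0  ⇒  m = (-170)² − 265·109 = 15
m = 15 > 0,  v_rel·d = -170 < 0  ⇒  outside

inside=no margin=15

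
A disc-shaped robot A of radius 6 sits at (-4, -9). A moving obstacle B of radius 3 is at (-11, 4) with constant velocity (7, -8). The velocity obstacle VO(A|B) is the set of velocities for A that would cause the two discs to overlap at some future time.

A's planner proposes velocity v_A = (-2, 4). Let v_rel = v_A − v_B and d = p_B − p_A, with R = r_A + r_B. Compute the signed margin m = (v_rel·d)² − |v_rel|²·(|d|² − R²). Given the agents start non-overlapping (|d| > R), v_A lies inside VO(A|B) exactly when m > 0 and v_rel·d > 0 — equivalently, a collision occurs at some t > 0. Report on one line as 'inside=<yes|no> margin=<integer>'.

d = (-7, 13),  |d|² = 218;  R = 6+3 = 9,  c = 218−9² = 137
v_rel = (-9, 12),  |v_rel|² = 225;  v_rel·d = (-9)·(-7) + (12)·(13) = 219
225·t² − 438·t + 137 = 0  ⇒  m = 219² − 225·137 = 17136
m = 17136 > 0,  v_rel·d = 219 > 0  ⇒  inside

inside=yes margin=17136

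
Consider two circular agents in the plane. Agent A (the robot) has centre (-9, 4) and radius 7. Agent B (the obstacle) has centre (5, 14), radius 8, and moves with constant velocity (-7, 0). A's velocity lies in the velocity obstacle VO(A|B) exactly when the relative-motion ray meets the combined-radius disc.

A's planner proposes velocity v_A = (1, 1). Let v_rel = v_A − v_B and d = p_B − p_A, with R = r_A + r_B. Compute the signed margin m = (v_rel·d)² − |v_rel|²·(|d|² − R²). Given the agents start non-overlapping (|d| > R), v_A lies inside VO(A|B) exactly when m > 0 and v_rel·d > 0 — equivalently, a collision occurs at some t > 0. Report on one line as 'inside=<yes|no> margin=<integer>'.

d = (14, 10),  |d|² = 296;  R = 7+8 = 15,  c = 296−15² = 71
v_rel = (8, 1),  |v_rel|² = 65;  v_rel·d = (8)·(14) + (1)·(10) = 122
65·t² − 244·t + 71 = 0  ⇒  m = 122² − 65·71 = 10269
m = 10269 > 0,  v_rel·d = 122 > 0  ⇒  inside

inside=yes margin=10269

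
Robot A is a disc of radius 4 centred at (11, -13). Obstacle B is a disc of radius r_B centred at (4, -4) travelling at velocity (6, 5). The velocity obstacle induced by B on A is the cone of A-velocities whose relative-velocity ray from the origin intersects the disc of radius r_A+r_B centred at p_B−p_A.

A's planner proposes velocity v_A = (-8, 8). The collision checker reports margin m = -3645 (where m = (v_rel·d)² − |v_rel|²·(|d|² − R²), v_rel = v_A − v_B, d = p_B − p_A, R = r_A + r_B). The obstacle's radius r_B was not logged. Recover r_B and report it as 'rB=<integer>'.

m = -3645
d = (-7, 9);  v_rel = (-14, 3),  |v_rel|² = 205
v_rel×d = (-14)·(9) − (3)·(-7) = -105
since m = R²·205 − (-105)²:  R² = (11025 + -3645) / 205 = 36
R = √36 = 6  ⇒  r_B = 6 − 4 = 2

rB=2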